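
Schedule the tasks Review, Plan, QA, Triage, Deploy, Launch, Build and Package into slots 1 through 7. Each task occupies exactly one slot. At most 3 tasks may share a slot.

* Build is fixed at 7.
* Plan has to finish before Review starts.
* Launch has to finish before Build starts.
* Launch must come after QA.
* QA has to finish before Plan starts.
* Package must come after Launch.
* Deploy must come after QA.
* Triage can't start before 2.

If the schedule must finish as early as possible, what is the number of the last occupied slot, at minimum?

The precedence chain requires at least 3 distinct slots.
With at most 3 per slot and 8 tasks, at least 3 slots are needed.
Build can't be placed before 7, so the schedule must run through at least slot 7.
7 works (last occupied slot: 7): for example Plan in 2; Triage in 2; Launch in 2; QA in 1; Deploy in 3; Package in 3; Review in 3; Build in 7.

slot 7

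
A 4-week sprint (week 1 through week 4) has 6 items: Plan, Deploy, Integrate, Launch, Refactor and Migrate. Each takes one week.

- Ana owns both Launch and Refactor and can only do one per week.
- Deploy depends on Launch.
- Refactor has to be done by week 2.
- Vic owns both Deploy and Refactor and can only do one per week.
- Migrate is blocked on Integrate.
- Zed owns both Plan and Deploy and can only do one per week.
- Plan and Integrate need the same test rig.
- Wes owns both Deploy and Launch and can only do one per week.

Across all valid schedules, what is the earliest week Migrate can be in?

week 2

Precedence pushes Migrate to at least week 2.
Migrate at week 2 is achievable: Launch=week 2; Plan=week 2; Deploy=week 3; Refactor=week 1; Integrate=week 1; Migrate=week 2.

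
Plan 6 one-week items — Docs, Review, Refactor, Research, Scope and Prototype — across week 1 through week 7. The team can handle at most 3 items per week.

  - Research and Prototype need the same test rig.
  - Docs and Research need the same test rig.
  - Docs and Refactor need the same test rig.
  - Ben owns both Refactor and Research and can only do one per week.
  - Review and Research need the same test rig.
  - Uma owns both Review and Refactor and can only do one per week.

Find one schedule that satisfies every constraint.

Prototype in week 2; Scope in week 1; Refactor in week 2; Docs in week 1; Review in week 1; Research in week 3

Checking: Research(week 3) != Prototype(week 2); Refactor(week 2) != Research(week 3); Docs(week 1) != Refactor(week 2); Review(week 1) != Refactor(week 2); Review(week 1) != Research(week 3); Docs(week 1) != Research(week 3); max 3 per week (cap 3).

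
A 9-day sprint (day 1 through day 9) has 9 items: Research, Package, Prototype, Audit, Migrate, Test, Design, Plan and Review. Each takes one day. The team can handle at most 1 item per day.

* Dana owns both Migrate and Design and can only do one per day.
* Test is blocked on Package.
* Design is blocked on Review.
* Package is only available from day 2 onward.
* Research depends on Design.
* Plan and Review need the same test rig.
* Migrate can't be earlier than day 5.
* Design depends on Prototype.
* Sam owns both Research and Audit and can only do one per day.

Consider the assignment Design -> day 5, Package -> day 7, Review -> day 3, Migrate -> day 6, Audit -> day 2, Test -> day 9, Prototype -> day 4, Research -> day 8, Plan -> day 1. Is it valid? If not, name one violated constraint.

Plan and Review need the same test rig — holds.
Package is only available from day 2 onward — holds.
Test is blocked on Package — holds.
The team can handle at most 1 item per day — holds.
Dana owns both Migrate and Design and can only do one per day — holds.
Migrate can't be earlier than day 5 — holds.
Sam owns both Research and Audit and can only do one per day — holds.
Design depends on Prototype — holds.
Design is blocked on Review — holds.
Research depends on Design — holds.

Valid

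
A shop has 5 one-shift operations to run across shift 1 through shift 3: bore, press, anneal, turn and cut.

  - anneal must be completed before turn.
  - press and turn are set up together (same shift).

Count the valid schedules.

27

Splitting on bore: it can be shift 1 (9), shift 2 (9), shift 3 (9). Listing each branch's schedules as (press, anneal, turn, cut) by shift number:
bore=shift 1: (2,1,2,1) (2,1,2,2) (2,1,2,3) (3,1,3,1) (3,1,3,2) (3,1,3,3) (3,2,3,1) (3,2,3,2) (3,2,3,3) — 9.
bore=shift 2: (2,1,2,1) (2,1,2,2) (2,1,2,3) (3,1,3,1) (3,1,3,2) (3,1,3,3) (3,2,3,1) (3,2,3,2) (3,2,3,3) — 9.
bore=shift 3: (2,1,2,1) (2,1,2,2) (2,1,2,3) (3,1,3,1) (3,1,3,2) (3,1,3,3) (3,2,3,1) (3,2,3,2) (3,2,3,3) — 9.
Summing: 9 + 9 + 9 = 27.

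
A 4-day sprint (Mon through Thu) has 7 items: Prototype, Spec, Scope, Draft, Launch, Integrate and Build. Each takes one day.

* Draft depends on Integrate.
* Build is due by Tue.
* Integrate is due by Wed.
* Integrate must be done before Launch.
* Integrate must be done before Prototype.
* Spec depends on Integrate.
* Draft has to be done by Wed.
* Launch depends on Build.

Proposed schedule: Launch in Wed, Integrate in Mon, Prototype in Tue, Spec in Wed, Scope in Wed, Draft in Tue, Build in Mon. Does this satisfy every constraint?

Yes, all constraints hold

Build is due by Tue — holds.
Draft depends on Integrate — holds.
Launch depends on Build — holds.
Integrate is due by Wed — holds.
Integrate must be done before Prototype — holds.
Integrate must be done before Launch — holds.
Draft has to be done by Wed — holds.
Spec depends on Integrate — holds.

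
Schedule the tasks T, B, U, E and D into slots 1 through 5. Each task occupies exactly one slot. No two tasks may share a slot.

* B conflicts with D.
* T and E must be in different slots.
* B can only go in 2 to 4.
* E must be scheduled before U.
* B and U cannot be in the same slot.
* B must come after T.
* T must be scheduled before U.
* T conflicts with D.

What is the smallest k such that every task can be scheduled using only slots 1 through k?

The precedence chain requires at least 2 distinct slots.
With at most 1 per slot and 5 tasks, at least 5 slots are needed.
5 works (last occupied slot: 5): for example U in 4; D in 5; B in 2; T in 1; E in 3.

5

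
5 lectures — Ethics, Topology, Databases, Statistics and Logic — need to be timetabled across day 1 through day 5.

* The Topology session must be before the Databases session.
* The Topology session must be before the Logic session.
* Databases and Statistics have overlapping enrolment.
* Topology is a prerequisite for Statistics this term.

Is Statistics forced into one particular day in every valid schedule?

No

Statistics can be day 2 (e.g. Statistics=day 2; Databases=day 3; Topology=day 1; Ethics=day 1; Logic=day 2) or day 3 (e.g. Logic=day 2; Topology=day 1; Statistics=day 3; Databases=day 2; Ethics=day 1).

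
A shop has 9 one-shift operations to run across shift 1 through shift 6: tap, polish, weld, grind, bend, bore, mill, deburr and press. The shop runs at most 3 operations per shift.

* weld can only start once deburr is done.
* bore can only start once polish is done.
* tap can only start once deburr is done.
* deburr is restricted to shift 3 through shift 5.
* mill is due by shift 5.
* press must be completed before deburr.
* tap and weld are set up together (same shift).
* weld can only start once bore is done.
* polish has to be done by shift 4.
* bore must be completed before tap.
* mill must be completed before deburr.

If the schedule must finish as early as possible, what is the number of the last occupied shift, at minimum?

The precedence chain requires at least 3 distinct shifts.
With at most 3 per shift and 9 operations, at least 3 shifts are needed.
Propagating the time windows through the other constraints, tap can't land before shift 4, so the schedule must run through at least shift 4.
4 works (last occupied shift: shift 4): for example tap -> shift 4, mill -> shift 1, weld -> shift 4, grind -> shift 2, press -> shift 1, bend -> shift 2, deburr -> shift 3, bore -> shift 2, polish -> shift 1.

shift 4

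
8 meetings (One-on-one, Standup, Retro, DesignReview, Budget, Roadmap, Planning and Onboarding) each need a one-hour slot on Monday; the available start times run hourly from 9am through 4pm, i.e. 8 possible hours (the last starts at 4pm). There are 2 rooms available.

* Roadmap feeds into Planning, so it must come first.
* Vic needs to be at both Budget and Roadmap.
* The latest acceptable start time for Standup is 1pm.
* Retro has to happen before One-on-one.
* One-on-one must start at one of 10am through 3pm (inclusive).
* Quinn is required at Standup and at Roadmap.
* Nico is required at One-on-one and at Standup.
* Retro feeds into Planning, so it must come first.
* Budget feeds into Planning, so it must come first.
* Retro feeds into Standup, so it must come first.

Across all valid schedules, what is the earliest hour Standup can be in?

Precedence pushes Standup to at least 10am; Standup's own window allows nothing later than 1pm.
Standup at 10am is achievable: Planning=11am; Standup=10am; Retro=9am; Budget=10am; One-on-one=11am; Roadmap=9am; DesignReview=12pm; Onboarding=12pm.

10am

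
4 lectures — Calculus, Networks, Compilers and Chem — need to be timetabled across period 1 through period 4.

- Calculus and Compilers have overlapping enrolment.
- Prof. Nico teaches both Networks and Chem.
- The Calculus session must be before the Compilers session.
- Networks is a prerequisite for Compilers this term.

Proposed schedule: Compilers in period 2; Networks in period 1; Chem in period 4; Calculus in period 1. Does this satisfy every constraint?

Networks is a prerequisite for Compilers this term — holds.
The Calculus session must be before the Compilers session — holds.
Prof. Nico teaches both Networks and Chem — holds.
Calculus and Compilers have overlapping enrolment — holds.

Yes, all constraints hold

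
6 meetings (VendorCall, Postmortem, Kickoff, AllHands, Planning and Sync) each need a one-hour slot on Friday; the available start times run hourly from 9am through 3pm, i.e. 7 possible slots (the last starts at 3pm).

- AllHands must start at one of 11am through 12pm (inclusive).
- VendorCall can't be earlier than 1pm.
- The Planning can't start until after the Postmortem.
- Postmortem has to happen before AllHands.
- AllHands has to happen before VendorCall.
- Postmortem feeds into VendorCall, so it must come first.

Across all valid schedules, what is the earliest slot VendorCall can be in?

VendorCall is available from 1pm.
VendorCall at 1pm is achievable: AllHands in 11am; Planning in 10am; Sync in 9am; Kickoff in 9am; VendorCall in 1pm; Postmortem in 9am.

1pm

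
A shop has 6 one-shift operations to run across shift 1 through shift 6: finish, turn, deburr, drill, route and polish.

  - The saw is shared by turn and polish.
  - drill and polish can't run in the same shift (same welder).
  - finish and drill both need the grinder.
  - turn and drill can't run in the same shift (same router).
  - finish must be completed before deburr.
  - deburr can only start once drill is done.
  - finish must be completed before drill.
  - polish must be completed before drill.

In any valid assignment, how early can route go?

route at shift 1 is achievable: route -> shift 1, polish -> shift 1, drill -> shift 2, turn -> shift 3, finish -> shift 1, deburr -> shift 3.

shift 1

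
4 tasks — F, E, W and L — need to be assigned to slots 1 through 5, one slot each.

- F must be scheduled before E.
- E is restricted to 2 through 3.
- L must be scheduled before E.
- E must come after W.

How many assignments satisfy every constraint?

Splitting on F: it can be 1 (5), 2 (4). Listing each branch's schedules as (E, W, L):
F=1: (2,1,1) (3,1,1) (3,1,2) (3,2,1) (3,2,2) — 5.
F=2: (3,1,1) (3,1,2) (3,2,1) (3,2,2) — 4.
Summing: 5 + 4 = 9.

9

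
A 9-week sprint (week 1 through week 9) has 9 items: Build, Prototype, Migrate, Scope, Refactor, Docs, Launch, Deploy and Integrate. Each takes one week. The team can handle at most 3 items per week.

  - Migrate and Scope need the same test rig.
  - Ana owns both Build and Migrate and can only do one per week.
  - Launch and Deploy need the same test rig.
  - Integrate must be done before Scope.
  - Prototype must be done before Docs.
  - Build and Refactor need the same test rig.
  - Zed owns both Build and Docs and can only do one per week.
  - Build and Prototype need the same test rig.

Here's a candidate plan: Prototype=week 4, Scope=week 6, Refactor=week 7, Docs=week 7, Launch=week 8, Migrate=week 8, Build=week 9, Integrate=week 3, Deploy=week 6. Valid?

Valid

Ana owns both Build and Migrate and can only do one per week — holds.
Zed owns both Build and Docs and can only do one per week — holds.
The team can handle at most 3 items per week — holds.
Migrate and Scope need the same test rig — holds.
Build and Prototype need the same test rig — holds.
Build and Refactor need the same test rig — holds.
Integrate must be done before Scope — holds.
Prototype must be done before Docs — holds.
Launch and Deploy need the same test rig — holds.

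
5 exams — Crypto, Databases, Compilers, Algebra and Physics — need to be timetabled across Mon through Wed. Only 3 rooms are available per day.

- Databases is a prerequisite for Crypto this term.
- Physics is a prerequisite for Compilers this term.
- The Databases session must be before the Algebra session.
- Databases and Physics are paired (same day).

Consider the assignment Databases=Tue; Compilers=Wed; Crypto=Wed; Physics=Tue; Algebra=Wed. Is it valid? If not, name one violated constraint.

The Databases session must be before the Algebra session — holds.
Databases and Physics are paired (same day) — holds.
Only 3 rooms are available per day — holds.
Physics is a prerequisite for Compilers this term — holds.
Databases is a prerequisite for Crypto this term — holds.

Valid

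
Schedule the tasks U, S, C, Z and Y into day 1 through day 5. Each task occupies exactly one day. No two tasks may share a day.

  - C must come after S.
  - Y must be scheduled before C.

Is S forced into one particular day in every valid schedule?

No

S can be day 1 (e.g. C=day 3; Y=day 2; U=day 4; S=day 1; Z=day 5) or day 2 (e.g. S in day 2; Z in day 5; U in day 4; C in day 3; Y in day 1).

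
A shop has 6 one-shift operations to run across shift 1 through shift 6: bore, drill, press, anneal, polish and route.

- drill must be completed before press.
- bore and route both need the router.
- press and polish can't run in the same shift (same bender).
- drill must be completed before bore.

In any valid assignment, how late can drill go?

shift 5

Downstream work caps drill at shift 5.
drill at shift 5 is achievable: polish -> shift 1, bore -> shift 6, route -> shift 1, drill -> shift 5, anneal -> shift 1, press -> shift 6.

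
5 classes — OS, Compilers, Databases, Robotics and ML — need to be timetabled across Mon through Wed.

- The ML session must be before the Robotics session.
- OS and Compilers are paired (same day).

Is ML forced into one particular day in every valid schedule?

ML can be Mon (e.g. OS=Mon; ML=Mon; Compilers=Mon; Robotics=Tue; Databases=Mon) or Tue (e.g. Databases=Mon, OS=Mon, ML=Tue, Robotics=Wed, Compilers=Mon).

No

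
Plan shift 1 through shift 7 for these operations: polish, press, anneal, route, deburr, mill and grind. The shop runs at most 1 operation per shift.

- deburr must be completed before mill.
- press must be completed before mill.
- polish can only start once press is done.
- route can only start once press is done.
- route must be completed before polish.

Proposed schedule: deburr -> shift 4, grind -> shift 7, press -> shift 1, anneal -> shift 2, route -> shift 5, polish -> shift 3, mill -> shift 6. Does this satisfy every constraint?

No. route must be completed before polish is not satisfied.

route can only start once press is done — holds.
deburr must be completed before mill — holds.
The shop runs at most 1 operation per shift — holds.
press must be completed before mill — holds.
polish can only start once press is done — holds.
route must be completed before polish — violated.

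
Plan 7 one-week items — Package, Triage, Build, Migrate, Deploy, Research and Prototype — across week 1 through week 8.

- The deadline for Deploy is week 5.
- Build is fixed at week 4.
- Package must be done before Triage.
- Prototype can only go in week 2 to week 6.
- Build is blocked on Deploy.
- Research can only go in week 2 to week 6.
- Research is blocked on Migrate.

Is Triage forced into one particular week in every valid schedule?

Triage can be week 2 (e.g. Build in week 4; Research in week 2; Triage in week 2; Deploy in week 1; Package in week 1; Migrate in week 1; Prototype in week 2) or week 3 (e.g. Triage -> week 3; Package -> week 1; Migrate -> week 1; Prototype -> week 2; Research -> week 2; Deploy -> week 1; Build -> week 4).

No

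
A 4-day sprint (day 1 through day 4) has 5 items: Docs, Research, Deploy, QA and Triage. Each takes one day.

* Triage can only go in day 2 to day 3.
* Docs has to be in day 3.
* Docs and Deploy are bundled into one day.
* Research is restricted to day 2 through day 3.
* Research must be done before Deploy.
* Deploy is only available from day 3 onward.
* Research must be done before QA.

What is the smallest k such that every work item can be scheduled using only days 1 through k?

The precedence chain requires at least 2 distinct days.
Docs can't be placed before day 3, so the schedule must run through at least day 3.
3 works (last occupied day: day 3): for example Research -> day 2; Triage -> day 2; Docs -> day 3; QA -> day 3; Deploy -> day 3.

3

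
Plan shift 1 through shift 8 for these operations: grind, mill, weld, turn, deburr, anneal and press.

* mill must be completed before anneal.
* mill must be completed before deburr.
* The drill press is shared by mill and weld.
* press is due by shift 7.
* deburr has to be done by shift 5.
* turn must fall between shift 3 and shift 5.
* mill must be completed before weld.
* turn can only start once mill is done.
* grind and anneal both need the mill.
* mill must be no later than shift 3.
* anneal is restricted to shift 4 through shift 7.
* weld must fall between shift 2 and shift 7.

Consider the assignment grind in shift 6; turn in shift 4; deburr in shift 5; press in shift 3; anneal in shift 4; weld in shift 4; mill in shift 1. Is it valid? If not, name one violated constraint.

The drill press is shared by mill and weld — holds.
mill must be completed before weld — holds.
turn must fall between shift 3 and shift 5 — holds.
turn can only start once mill is done — holds.
mill must be completed before deburr — holds.
grind and anneal both need the mill — holds.
press is due by shift 7 — holds.
mill must be completed before anneal — holds.
mill must be no later than shift 3 — holds.
deburr has to be done by shift 5 — holds.
anneal is restricted to shift 4 through shift 7 — holds.
weld must fall between shift 2 and shift 7 — holds.

Yes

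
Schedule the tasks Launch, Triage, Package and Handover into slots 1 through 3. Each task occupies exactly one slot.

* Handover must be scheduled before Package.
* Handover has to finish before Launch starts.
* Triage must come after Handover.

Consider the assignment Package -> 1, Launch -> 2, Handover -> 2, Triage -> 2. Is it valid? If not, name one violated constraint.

No. Handover must be scheduled before Package is not satisfied.

Triage must come after Handover — violated.
Handover has to finish before Launch starts — violated.
Handover must be scheduled before Package — violated.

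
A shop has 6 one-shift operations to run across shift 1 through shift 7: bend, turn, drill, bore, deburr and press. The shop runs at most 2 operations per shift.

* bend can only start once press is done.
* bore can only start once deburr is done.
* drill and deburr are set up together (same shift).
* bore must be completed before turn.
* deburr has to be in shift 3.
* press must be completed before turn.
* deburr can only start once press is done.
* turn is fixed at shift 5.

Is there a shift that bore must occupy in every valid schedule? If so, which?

deburr is fixed at shift 3 and must come before bore, so bore is at least shift 4.
turn is fixed at shift 5 and must come after bore, so bore is at most shift 4.
So bore must be shift 4.

shift 4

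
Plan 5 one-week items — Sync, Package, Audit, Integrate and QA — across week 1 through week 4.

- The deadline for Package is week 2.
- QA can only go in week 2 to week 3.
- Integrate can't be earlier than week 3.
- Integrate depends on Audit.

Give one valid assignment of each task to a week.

QA in week 2, Package in week 1, Audit in week 1, Sync in week 1, Integrate in week 3

Checking: Audit(week 1) before Integrate(week 3); Integrate=week 3 in [week 3,week 4]; QA=week 2 in [week 2,week 3]; Package=week 1 in [week 1,week 2].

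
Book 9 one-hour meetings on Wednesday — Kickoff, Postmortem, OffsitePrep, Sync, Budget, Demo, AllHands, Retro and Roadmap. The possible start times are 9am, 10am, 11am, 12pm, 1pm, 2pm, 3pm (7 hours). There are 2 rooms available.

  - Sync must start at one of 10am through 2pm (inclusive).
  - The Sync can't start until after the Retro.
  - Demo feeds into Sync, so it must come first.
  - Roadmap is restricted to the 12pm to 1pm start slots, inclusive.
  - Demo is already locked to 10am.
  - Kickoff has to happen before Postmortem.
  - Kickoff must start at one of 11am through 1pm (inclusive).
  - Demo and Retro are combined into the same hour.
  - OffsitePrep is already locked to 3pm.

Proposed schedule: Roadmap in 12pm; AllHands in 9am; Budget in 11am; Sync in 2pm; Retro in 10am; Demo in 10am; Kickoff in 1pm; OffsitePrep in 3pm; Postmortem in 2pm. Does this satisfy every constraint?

Kickoff has to happen before Postmortem — holds.
Demo and Retro are combined into the same hour — holds.
OffsitePrep is already locked to 3pm — holds.
Sync must start at one of 10am through 2pm (inclusive) — holds.
There are 2 rooms available — holds.
Kickoff must start at one of 11am through 1pm (inclusive) — holds.
The Sync can't start until after the Retro — holds.
Roadmap is restricted to the 12pm to 1pm start slots, inclusive — holds.
Demo is already locked to 10am — holds.
Demo feeds into Sync, so it must come first — holds.

Yes, all constraints hold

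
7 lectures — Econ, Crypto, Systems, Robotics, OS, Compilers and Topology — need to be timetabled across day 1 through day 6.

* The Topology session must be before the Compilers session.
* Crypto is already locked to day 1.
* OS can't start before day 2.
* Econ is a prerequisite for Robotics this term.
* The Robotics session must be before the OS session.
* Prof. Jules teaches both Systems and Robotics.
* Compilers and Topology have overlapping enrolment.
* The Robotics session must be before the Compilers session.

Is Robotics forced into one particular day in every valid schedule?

No

Robotics can be day 2 (e.g. Topology in day 1, OS in day 3, Compilers in day 3, Econ in day 1, Systems in day 1, Robotics in day 2, Crypto in day 1) or day 3 (e.g. Robotics=day 3, Topology=day 1, Econ=day 1, OS=day 4, Compilers=day 4, Systems=day 1, Crypto=day 1).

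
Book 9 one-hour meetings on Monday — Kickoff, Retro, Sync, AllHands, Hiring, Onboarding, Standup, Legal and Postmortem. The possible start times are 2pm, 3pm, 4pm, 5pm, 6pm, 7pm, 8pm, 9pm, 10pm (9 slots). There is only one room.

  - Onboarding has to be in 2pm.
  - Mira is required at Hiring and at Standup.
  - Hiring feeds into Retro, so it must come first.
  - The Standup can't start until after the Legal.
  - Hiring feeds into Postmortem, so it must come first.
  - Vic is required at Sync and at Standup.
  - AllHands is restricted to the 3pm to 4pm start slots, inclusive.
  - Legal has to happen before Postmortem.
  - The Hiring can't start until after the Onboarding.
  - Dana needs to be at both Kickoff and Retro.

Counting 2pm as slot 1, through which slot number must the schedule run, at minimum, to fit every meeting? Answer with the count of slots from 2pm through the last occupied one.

The precedence chain requires at least 3 distinct slots.
With at most 1 per slot and 9 meetings, at least 9 slots are needed.
9 works (last occupied slot: 10pm): for example Postmortem in 6pm, Legal in 5pm, Kickoff in 9pm, Retro in 7pm, Onboarding in 2pm, Hiring in 4pm, Sync in 10pm, Standup in 8pm, AllHands in 3pm.

9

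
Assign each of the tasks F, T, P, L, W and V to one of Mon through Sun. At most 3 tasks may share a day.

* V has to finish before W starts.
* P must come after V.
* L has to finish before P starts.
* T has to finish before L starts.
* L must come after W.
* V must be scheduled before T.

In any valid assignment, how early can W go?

Precedence pushes W to at least Tue; downstream work caps W at Fri.
W at Tue is achievable: T -> Tue, W -> Tue, F -> Mon, L -> Wed, P -> Thu, V -> Mon.

Tue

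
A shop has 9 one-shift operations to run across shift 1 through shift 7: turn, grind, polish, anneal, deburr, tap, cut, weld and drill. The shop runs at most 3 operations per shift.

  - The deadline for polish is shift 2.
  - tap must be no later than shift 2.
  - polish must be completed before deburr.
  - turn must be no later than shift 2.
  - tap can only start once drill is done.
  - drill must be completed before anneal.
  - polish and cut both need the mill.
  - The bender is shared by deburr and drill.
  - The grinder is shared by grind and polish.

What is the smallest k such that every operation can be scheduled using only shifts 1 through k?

The precedence chain requires at least 2 distinct shifts.
With at most 3 per shift and 9 operations, at least 3 shifts are needed.
3 works (last occupied shift: shift 3): for example tap=shift 2, weld=shift 3, deburr=shift 2, cut=shift 3, grind=shift 3, turn=shift 1, drill=shift 1, anneal=shift 2, polish=shift 1.

3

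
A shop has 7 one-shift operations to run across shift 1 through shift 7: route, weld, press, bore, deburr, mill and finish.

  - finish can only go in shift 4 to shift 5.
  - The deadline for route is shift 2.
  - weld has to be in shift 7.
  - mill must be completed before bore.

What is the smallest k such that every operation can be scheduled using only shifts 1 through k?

The precedence chain requires at least 2 distinct shifts.
weld can't be placed before shift 7, so the schedule must run through at least shift 7.
7 works (last occupied shift: shift 7): for example finish=shift 4, weld=shift 7, bore=shift 2, mill=shift 1, route=shift 1, press=shift 1, deburr=shift 1.

7 shifts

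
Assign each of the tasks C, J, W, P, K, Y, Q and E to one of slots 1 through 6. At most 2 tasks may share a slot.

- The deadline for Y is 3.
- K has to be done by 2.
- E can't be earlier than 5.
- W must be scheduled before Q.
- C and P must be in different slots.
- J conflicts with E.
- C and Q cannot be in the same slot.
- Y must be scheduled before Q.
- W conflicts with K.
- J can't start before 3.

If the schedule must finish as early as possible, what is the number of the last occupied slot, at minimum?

The precedence chain requires at least 2 distinct slots.
With at most 2 per slot and 8 tasks, at least 4 slots are needed.
E can't be placed before 5, so the schedule must run through at least slot 5.
5 works (last occupied slot: 5): for example W -> 2; C -> 2; P -> 4; Y -> 1; J -> 3; Q -> 3; E -> 5; K -> 1.

slot 5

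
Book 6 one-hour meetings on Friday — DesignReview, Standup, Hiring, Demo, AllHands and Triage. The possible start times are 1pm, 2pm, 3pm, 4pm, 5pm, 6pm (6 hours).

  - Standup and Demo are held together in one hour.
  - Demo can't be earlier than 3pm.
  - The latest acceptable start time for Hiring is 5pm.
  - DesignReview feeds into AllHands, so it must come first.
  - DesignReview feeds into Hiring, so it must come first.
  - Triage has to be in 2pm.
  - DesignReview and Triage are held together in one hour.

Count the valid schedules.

48

Splitting on Standup: it can be 3pm (12), 4pm (12), 5pm (12), 6pm (12). Listing each branch's schedules as (DesignReview, Hiring, Demo, AllHands, Triage):
Standup=3pm: (2pm,3pm,3pm,3pm,2pm) (2pm,3pm,3pm,4pm,2pm) (2pm,3pm,3pm,5pm,2pm) (2pm,3pm,3pm,6pm,2pm) (2pm,4pm,3pm,3pm,2pm) (2pm,4pm,3pm,4pm,2pm) (2pm,4pm,3pm,5pm,2pm) (2pm,4pm,3pm,6pm,2pm) (2pm,5pm,3pm,3pm,2pm) (2pm,5pm,3pm,4pm,2pm) (2pm,5pm,3pm,5pm,2pm) (2pm,5pm,3pm,6pm,2pm) — 12.
Standup=4pm: (2pm,3pm,4pm,3pm,2pm) (2pm,3pm,4pm,4pm,2pm) (2pm,3pm,4pm,5pm,2pm) (2pm,3pm,4pm,6pm,2pm) (2pm,4pm,4pm,3pm,2pm) (2pm,4pm,4pm,4pm,2pm) (2pm,4pm,4pm,5pm,2pm) (2pm,4pm,4pm,6pm,2pm) (2pm,5pm,4pm,3pm,2pm) (2pm,5pm,4pm,4pm,2pm) (2pm,5pm,4pm,5pm,2pm) (2pm,5pm,4pm,6pm,2pm) — 12.
Standup=5pm: (2pm,3pm,5pm,3pm,2pm) (2pm,3pm,5pm,4pm,2pm) (2pm,3pm,5pm,5pm,2pm) (2pm,3pm,5pm,6pm,2pm) (2pm,4pm,5pm,3pm,2pm) (2pm,4pm,5pm,4pm,2pm) (2pm,4pm,5pm,5pm,2pm) (2pm,4pm,5pm,6pm,2pm) (2pm,5pm,5pm,3pm,2pm) (2pm,5pm,5pm,4pm,2pm) (2pm,5pm,5pm,5pm,2pm) (2pm,5pm,5pm,6pm,2pm) — 12.
Standup=6pm: (2pm,3pm,6pm,3pm,2pm) (2pm,3pm,6pm,4pm,2pm) (2pm,3pm,6pm,5pm,2pm) (2pm,3pm,6pm,6pm,2pm) (2pm,4pm,6pm,3pm,2pm) (2pm,4pm,6pm,4pm,2pm) (2pm,4pm,6pm,5pm,2pm) (2pm,4pm,6pm,6pm,2pm) (2pm,5pm,6pm,3pm,2pm) (2pm,5pm,6pm,4pm,2pm) (2pm,5pm,6pm,5pm,2pm) (2pm,5pm,6pm,6pm,2pm) — 12.
Summing: 12 + 12 + 12 + 12 = 48.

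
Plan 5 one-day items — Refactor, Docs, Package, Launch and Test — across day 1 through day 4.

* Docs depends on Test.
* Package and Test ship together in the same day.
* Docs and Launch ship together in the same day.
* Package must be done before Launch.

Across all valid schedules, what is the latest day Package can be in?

Downstream work caps Package at day 3.
Package at day 3 is achievable: Launch=day 4, Package=day 3, Docs=day 4, Test=day 3, Refactor=day 1.

day 3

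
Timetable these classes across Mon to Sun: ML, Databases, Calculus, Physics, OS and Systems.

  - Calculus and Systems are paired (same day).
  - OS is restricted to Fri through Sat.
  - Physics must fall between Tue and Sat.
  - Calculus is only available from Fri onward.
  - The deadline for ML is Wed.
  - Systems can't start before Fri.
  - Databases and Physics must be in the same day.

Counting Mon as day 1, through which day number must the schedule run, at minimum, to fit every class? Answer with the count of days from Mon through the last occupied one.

Calculus can't be placed before Fri — that is day 5 counting from Mon — so the schedule must run through at least 5 days.
5 works (last occupied day: Fri): for example OS in Fri; ML in Mon; Databases in Tue; Calculus in Fri; Physics in Tue; Systems in Fri.

5 days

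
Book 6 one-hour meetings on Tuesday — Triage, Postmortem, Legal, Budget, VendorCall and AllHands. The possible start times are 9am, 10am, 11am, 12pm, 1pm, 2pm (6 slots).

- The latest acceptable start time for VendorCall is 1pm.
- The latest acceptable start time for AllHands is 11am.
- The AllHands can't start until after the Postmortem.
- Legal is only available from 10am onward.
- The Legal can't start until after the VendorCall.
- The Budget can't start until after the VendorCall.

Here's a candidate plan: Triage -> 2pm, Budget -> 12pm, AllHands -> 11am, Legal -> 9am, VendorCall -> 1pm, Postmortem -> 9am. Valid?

The Legal can't start until after the VendorCall — violated.
The latest acceptable start time for AllHands is 11am — holds.
The latest acceptable start time for VendorCall is 1pm — holds.
The Budget can't start until after the VendorCall — violated.
Legal is only available from 10am onward — violated.
The AllHands can't start until after the Postmortem — holds.

Invalid. The Legal can't start until after the VendorCall.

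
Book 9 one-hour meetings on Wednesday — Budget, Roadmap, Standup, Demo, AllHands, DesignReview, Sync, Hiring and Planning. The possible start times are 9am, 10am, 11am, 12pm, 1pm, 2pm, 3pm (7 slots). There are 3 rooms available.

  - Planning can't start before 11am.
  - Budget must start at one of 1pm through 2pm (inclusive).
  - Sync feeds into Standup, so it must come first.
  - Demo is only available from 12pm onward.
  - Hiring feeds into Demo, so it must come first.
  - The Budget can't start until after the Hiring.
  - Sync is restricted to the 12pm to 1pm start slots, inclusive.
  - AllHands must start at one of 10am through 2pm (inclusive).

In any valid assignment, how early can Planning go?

11am

Planning is available from 11am.
Planning at 11am is achievable: Demo=12pm; AllHands=10am; Hiring=9am; Standup=1pm; Planning=11am; DesignReview=9am; Budget=1pm; Roadmap=9am; Sync=12pm.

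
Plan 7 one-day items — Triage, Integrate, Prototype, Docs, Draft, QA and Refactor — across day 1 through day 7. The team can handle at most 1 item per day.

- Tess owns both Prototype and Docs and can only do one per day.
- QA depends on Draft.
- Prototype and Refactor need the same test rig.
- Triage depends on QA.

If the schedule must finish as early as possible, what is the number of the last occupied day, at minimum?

7

The precedence chain requires at least 3 distinct days.
With at most 1 per day and 7 work items, at least 7 days are needed.
7 works (last occupied day: day 7): for example Docs in day 6; Triage in day 3; QA in day 2; Refactor in day 7; Draft in day 1; Prototype in day 5; Integrate in day 4.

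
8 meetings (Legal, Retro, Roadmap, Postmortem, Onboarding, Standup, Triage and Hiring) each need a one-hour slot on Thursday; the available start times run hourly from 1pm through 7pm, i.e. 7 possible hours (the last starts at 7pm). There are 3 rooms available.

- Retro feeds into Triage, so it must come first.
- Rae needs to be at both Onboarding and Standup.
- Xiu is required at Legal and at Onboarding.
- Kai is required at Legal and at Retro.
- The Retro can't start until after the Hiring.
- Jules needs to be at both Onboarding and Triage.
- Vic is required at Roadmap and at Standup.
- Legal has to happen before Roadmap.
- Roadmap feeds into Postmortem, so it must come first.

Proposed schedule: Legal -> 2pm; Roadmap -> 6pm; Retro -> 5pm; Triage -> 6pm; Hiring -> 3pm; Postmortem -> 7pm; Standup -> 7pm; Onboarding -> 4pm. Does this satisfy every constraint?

There are 3 rooms available — holds.
Kai is required at Legal and at Retro — holds.
Roadmap feeds into Postmortem, so it must come first — holds.
Legal has to happen before Roadmap — holds.
Xiu is required at Legal and at Onboarding — holds.
Retro feeds into Triage, so it must come first — holds.
Jules needs to be at both Onboarding and Triage — holds.
The Retro can't start until after the Hiring — holds.
Vic is required at Roadmap and at Standup — holds.
Rae needs to be at both Onboarding and Standup — holds.

Yes, all constraints hold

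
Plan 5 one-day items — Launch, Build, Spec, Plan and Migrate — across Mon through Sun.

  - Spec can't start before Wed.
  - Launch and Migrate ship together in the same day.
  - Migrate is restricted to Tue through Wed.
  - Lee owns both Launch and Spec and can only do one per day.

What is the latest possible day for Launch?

Wed

Launch must be in the same day as Migrate, which can't be before Tue, so Launch is at least Tue; Launch must be in the same day as Migrate, which can't be after Wed, so Launch is at most Wed.
Launch at Wed is achievable: Launch=Wed, Build=Mon, Migrate=Wed, Spec=Thu, Plan=Mon.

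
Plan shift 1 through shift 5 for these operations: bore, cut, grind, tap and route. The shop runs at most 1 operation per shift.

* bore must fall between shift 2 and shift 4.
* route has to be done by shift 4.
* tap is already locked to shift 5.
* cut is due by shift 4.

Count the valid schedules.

18

Splitting on bore: it can be shift 2 (6), shift 3 (6), shift 4 (6). Listing each branch's schedules as (cut, grind, tap, route) by shift number:
bore=shift 2: (1,3,5,4) (1,4,5,3) (3,1,5,4) (3,4,5,1) (4,1,5,3) (4,3,5,1) — 6.
bore=shift 3: (1,2,5,4) (1,4,5,2) (2,1,5,4) (2,4,5,1) (4,1,5,2) (4,2,5,1) — 6.
bore=shift 4: (1,2,5,3) (1,3,5,2) (2,1,5,3) (2,3,5,1) (3,1,5,2) (3,2,5,1) — 6.
Summing: 6 + 6 + 6 = 18.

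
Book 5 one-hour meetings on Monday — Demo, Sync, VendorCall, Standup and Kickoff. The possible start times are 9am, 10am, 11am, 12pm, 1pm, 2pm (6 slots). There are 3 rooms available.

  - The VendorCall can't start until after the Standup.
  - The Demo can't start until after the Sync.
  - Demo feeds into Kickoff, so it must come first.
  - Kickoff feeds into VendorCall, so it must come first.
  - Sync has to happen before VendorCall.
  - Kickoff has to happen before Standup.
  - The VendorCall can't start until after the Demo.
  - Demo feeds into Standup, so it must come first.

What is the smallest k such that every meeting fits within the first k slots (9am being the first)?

5 slots

The precedence chain requires at least 5 distinct slots.
With at most 3 per slot and 5 meetings, at least 2 slots are needed.
5 works (last occupied slot: 1pm): for example Sync=9am; VendorCall=1pm; Kickoff=11am; Standup=12pm; Demo=10am.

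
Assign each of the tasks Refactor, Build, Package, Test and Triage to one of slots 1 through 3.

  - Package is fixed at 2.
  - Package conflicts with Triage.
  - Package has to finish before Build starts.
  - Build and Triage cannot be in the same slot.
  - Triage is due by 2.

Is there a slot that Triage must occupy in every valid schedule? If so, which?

Triage's window is 1–2.
Package is fixed at 2, and Triage can't share a slot with Package.
So Triage must be 1.

1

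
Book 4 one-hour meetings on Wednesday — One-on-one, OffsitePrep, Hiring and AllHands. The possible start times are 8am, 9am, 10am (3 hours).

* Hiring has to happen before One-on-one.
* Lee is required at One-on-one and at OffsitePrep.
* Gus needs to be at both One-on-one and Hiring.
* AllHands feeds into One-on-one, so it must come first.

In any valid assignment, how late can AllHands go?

Downstream work caps AllHands at 9am.
AllHands at 9am is achievable: AllHands=9am, OffsitePrep=8am, One-on-one=10am, Hiring=8am.

9am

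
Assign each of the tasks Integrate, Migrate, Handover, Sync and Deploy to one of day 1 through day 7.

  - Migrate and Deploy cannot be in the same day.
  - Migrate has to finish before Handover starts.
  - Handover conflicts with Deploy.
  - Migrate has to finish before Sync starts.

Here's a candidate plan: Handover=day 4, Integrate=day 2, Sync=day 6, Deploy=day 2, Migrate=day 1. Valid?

Valid

Handover conflicts with Deploy — holds.
Migrate has to finish before Handover starts — holds.
Migrate and Deploy cannot be in the same day — holds.
Migrate has to finish before Sync starts — holds.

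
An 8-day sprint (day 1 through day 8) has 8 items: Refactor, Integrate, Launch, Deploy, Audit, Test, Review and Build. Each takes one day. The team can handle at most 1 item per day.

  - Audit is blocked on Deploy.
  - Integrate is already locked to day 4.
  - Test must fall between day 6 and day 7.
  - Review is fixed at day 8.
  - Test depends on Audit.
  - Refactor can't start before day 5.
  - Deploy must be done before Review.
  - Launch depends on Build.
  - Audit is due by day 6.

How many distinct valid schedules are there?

Splitting on Refactor: it can be day 5 (9), day 6 (6), day 7 (6). Listing each branch's schedules as (Integrate, Launch, Deploy, Audit, Test, Review, Build) by day number:
Refactor=day 5: (4,2,3,6,7,8,1) (4,3,1,6,7,8,2) (4,3,2,6,7,8,1) (4,6,1,2,7,8,3) (4,6,1,3,7,8,2) (4,6,2,3,7,8,1) (4,7,1,2,6,8,3) (4,7,1,3,6,8,2) (4,7,2,3,6,8,1) — 9.
Refactor=day 6: (4,2,3,5,7,8,1) (4,3,1,5,7,8,2) (4,3,2,5,7,8,1) (4,5,1,2,7,8,3) (4,5,1,3,7,8,2) (4,5,2,3,7,8,1) — 6.
Refactor=day 7: (4,2,3,5,6,8,1) (4,3,1,5,6,8,2) (4,3,2,5,6,8,1) (4,5,1,2,6,8,3) (4,5,1,3,6,8,2) (4,5,2,3,6,8,1) — 6.
Summing: 9 + 6 + 6 = 21.

21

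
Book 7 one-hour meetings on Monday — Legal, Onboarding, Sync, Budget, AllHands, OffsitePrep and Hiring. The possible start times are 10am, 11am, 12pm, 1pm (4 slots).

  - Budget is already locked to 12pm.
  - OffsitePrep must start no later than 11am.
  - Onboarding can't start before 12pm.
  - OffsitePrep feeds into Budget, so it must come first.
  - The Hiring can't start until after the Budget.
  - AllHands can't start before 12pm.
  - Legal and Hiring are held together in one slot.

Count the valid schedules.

32

Splitting on Onboarding: it can be 12pm (16), 1pm (16). Listing each branch's schedules as (Legal, Sync, Budget, AllHands, OffsitePrep, Hiring):
Onboarding=12pm: (1pm,10am,12pm,12pm,10am,1pm) (1pm,10am,12pm,12pm,11am,1pm) (1pm,10am,12pm,1pm,10am,1pm) (1pm,10am,12pm,1pm,11am,1pm) (1pm,11am,12pm,12pm,10am,1pm) (1pm,11am,12pm,12pm,11am,1pm) (1pm,11am,12pm,1pm,10am,1pm) (1pm,11am,12pm,1pm,11am,1pm) (1pm,12pm,12pm,12pm,10am,1pm) (1pm,12pm,12pm,12pm,11am,1pm) (1pm,12pm,12pm,1pm,10am,1pm) (1pm,12pm,12pm,1pm,11am,1pm) (1pm,1pm,12pm,12pm,10am,1pm) (1pm,1pm,12pm,12pm,11am,1pm) (1pm,1pm,12pm,1pm,10am,1pm) (1pm,1pm,12pm,1pm,11am,1pm) — 16.
Onboarding=1pm: (1pm,10am,12pm,12pm,10am,1pm) (1pm,10am,12pm,12pm,11am,1pm) (1pm,10am,12pm,1pm,10am,1pm) (1pm,10am,12pm,1pm,11am,1pm) (1pm,11am,12pm,12pm,10am,1pm) (1pm,11am,12pm,12pm,11am,1pm) (1pm,11am,12pm,1pm,10am,1pm) (1pm,11am,12pm,1pm,11am,1pm) (1pm,12pm,12pm,12pm,10am,1pm) (1pm,12pm,12pm,12pm,11am,1pm) (1pm,12pm,12pm,1pm,10am,1pm) (1pm,12pm,12pm,1pm,11am,1pm) (1pm,1pm,12pm,12pm,10am,1pm) (1pm,1pm,12pm,12pm,11am,1pm) (1pm,1pm,12pm,1pm,10am,1pm) (1pm,1pm,12pm,1pm,11am,1pm) — 16.
Summing: 16 + 16 = 32.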